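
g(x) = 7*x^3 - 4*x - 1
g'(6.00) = 752.00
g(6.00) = 1487.00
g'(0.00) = -4.00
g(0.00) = -1.00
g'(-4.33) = 389.73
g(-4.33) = -551.96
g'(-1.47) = 41.38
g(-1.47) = -17.36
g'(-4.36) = 395.20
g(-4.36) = -563.73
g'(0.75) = 7.81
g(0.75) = -1.05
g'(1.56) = 47.11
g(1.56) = 19.33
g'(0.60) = 3.56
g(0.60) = -1.89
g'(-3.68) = 280.39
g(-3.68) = -335.13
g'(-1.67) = 54.57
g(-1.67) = -26.92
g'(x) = 21*x^2 - 4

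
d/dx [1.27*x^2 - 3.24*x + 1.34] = 2.54*x - 3.24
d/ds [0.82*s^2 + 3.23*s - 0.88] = 1.64*s + 3.23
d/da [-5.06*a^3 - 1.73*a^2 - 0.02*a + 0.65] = -15.18*a^2 - 3.46*a - 0.02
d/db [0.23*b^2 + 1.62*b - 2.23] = 0.46*b + 1.62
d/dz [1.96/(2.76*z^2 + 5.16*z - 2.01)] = (-10.8192*z - 10.1136)/(2.76*z^2 + 5.16*z - 2.01)^2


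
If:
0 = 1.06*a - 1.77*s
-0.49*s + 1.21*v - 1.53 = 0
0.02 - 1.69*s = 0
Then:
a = 0.02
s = 0.01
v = 1.27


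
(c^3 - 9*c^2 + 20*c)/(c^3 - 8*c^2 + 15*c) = (c - 4)/(c - 3)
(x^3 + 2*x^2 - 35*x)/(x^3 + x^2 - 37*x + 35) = x/(x - 1)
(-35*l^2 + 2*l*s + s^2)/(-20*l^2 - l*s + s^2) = (7*l + s)/(4*l + s)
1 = 1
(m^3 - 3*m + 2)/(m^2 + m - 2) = m - 1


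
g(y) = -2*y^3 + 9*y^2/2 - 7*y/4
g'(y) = -6*y^2 + 9*y - 7/4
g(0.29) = -0.18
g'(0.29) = 0.36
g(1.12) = 0.87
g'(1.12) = 0.80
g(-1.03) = 8.76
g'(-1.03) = -17.39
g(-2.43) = 59.52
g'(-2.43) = -59.05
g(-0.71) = 4.23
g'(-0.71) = -11.16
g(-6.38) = 713.72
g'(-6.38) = -303.40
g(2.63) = -9.86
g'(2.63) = -19.58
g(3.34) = -30.16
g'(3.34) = -38.62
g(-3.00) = 99.75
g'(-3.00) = -82.75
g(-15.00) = 7788.75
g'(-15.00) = -1486.75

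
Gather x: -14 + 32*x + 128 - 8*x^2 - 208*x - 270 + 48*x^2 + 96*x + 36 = 40*x^2 - 80*x - 120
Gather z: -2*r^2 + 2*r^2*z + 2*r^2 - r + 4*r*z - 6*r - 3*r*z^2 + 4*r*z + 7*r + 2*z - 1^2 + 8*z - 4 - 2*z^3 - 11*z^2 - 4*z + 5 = -2*z^3 + z^2*(-3*r - 11) + z*(2*r^2 + 8*r + 6)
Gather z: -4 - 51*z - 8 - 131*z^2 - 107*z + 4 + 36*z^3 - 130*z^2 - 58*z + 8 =36*z^3 - 261*z^2 - 216*z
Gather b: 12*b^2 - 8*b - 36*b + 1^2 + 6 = 12*b^2 - 44*b + 7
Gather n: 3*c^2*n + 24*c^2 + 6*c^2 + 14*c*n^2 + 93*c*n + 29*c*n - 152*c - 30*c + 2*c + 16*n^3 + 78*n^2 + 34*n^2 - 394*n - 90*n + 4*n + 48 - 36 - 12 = 30*c^2 - 180*c + 16*n^3 + n^2*(14*c + 112) + n*(3*c^2 + 122*c - 480)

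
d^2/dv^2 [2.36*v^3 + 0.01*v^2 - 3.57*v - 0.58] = 14.16*v + 0.02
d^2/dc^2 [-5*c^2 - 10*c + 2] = -10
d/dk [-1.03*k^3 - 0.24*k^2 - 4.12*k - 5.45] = -3.09*k^2 - 0.48*k - 4.12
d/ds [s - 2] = 1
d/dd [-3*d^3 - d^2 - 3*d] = -9*d^2 - 2*d - 3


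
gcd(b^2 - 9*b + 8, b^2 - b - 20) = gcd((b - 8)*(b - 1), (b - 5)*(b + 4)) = 1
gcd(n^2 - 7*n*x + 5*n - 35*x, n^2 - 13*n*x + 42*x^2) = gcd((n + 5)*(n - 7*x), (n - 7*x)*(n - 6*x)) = -n + 7*x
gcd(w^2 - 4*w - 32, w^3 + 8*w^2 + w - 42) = 1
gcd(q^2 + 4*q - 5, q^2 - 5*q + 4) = q - 1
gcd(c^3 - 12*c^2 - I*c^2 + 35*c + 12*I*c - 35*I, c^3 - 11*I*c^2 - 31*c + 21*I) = c - I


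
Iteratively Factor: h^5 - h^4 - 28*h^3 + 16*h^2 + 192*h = (h)*(h^4 - h^3 - 28*h^2 + 16*h + 192) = h*(h - 4)*(h^3 + 3*h^2 - 16*h - 48) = h*(h - 4)^2*(h^2 + 7*h + 12) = h*(h - 4)^2*(h + 3)*(h + 4)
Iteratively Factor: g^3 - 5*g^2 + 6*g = (g)*(g^2 - 5*g + 6) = g*(g - 2)*(g - 3)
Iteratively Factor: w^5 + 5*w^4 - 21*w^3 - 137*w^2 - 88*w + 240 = (w + 4)*(w^4 + w^3 - 25*w^2 - 37*w + 60) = (w + 3)*(w + 4)*(w^3 - 2*w^2 - 19*w + 20) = (w - 1)*(w + 3)*(w + 4)*(w^2 - w - 20) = (w - 5)*(w - 1)*(w + 3)*(w + 4)*(w + 4)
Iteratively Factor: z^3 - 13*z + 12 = (z - 1)*(z^2 + z - 12) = (z - 1)*(z + 4)*(z - 3)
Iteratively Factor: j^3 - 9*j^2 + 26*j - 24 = (j - 4)*(j^2 - 5*j + 6) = (j - 4)*(j - 2)*(j - 3)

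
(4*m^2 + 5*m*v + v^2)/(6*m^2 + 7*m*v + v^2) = (4*m + v)/(6*m + v)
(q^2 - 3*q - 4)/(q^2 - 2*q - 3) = (q - 4)/(q - 3)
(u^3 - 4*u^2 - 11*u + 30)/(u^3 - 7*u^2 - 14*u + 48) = (u - 5)/(u - 8)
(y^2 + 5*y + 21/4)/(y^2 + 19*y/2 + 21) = (y + 3/2)/(y + 6)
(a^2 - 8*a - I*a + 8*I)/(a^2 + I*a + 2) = (a - 8)/(a + 2*I)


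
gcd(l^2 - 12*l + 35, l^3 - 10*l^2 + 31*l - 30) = l - 5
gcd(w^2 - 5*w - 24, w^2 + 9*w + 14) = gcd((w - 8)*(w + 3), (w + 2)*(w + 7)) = 1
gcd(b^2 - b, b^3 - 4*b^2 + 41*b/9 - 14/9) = b - 1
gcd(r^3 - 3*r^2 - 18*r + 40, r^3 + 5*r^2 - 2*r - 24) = r^2 + 2*r - 8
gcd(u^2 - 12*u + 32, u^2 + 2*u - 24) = u - 4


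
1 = 1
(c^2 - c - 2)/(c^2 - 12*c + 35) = (c^2 - c - 2)/(c^2 - 12*c + 35)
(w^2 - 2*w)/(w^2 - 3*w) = (w - 2)/(w - 3)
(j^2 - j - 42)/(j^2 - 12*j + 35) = (j + 6)/(j - 5)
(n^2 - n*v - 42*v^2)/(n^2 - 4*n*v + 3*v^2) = (n^2 - n*v - 42*v^2)/(n^2 - 4*n*v + 3*v^2)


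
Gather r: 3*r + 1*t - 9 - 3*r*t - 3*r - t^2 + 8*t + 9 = -3*r*t - t^2 + 9*t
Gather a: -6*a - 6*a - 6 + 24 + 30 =48 - 12*a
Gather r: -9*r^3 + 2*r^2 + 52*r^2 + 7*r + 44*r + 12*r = -9*r^3 + 54*r^2 + 63*r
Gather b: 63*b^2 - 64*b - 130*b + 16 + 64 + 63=63*b^2 - 194*b + 143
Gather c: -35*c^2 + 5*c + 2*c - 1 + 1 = -35*c^2 + 7*c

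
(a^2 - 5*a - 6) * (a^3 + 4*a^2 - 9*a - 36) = a^5 - a^4 - 35*a^3 - 15*a^2 + 234*a + 216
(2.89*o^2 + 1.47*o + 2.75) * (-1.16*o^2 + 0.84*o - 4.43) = -3.3524*o^4 + 0.7224*o^3 - 14.7579*o^2 - 4.2021*o - 12.1825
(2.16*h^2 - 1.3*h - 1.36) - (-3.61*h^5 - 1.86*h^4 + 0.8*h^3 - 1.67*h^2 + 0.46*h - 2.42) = 3.61*h^5 + 1.86*h^4 - 0.8*h^3 + 3.83*h^2 - 1.76*h + 1.06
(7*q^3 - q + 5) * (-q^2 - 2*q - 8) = -7*q^5 - 14*q^4 - 55*q^3 - 3*q^2 - 2*q - 40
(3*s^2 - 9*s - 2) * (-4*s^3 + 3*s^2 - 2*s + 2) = -12*s^5 + 45*s^4 - 25*s^3 + 18*s^2 - 14*s - 4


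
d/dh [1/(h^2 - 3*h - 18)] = (3 - 2*h)/(-h^2 + 3*h + 18)^2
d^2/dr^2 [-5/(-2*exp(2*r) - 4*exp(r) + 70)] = 5*(4*(exp(r) + 1)^2*exp(r) - (2*exp(r) + 1)*(exp(2*r) + 2*exp(r) - 35))*exp(r)/(exp(2*r) + 2*exp(r) - 35)^3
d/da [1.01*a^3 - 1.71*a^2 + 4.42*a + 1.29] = 3.03*a^2 - 3.42*a + 4.42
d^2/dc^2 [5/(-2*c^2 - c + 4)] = 10*(4*c^2 + 2*c - (4*c + 1)^2 - 8)/(2*c^2 + c - 4)^3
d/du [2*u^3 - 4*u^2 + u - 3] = 6*u^2 - 8*u + 1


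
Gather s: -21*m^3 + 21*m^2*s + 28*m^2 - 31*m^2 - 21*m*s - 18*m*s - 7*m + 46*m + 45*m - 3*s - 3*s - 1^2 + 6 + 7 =-21*m^3 - 3*m^2 + 84*m + s*(21*m^2 - 39*m - 6) + 12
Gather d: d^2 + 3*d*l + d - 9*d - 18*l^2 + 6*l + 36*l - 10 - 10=d^2 + d*(3*l - 8) - 18*l^2 + 42*l - 20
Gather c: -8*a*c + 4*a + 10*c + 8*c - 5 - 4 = 4*a + c*(18 - 8*a) - 9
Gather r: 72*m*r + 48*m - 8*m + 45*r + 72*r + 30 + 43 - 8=40*m + r*(72*m + 117) + 65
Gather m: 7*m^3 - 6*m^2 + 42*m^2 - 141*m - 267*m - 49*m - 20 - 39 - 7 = 7*m^3 + 36*m^2 - 457*m - 66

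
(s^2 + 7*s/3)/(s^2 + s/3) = (3*s + 7)/(3*s + 1)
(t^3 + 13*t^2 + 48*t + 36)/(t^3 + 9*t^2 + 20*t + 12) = (t + 6)/(t + 2)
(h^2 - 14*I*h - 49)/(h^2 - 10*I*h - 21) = (h - 7*I)/(h - 3*I)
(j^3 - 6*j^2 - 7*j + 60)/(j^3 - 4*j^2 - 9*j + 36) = (j - 5)/(j - 3)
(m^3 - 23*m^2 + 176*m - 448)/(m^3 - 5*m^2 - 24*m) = (m^2 - 15*m + 56)/(m*(m + 3))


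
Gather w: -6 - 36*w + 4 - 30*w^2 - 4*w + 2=-30*w^2 - 40*w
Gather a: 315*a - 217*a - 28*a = 70*a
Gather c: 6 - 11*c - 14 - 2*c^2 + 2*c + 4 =-2*c^2 - 9*c - 4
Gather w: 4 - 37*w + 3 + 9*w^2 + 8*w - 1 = 9*w^2 - 29*w + 6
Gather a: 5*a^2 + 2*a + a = 5*a^2 + 3*a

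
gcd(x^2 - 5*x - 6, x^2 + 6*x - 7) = 1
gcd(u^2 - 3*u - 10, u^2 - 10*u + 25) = u - 5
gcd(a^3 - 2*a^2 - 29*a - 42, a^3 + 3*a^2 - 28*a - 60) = a + 2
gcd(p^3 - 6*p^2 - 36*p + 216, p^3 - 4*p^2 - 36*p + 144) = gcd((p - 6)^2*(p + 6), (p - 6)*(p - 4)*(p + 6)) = p^2 - 36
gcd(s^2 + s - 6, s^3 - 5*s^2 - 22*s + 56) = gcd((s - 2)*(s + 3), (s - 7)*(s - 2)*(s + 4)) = s - 2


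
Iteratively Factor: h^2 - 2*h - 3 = (h + 1)*(h - 3)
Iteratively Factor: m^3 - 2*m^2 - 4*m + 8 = (m - 2)*(m^2 - 4) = (m - 2)^2*(m + 2)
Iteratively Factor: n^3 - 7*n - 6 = (n - 3)*(n^2 + 3*n + 2) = (n - 3)*(n + 2)*(n + 1)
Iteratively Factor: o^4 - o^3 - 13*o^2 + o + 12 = (o + 3)*(o^3 - 4*o^2 - o + 4) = (o - 1)*(o + 3)*(o^2 - 3*o - 4) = (o - 1)*(o + 1)*(o + 3)*(o - 4)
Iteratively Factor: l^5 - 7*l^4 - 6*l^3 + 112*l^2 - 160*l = (l - 4)*(l^4 - 3*l^3 - 18*l^2 + 40*l) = (l - 4)*(l - 2)*(l^3 - l^2 - 20*l) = (l - 5)*(l - 4)*(l - 2)*(l^2 + 4*l) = (l - 5)*(l - 4)*(l - 2)*(l + 4)*(l)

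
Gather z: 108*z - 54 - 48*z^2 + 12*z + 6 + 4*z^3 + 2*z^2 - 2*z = 4*z^3 - 46*z^2 + 118*z - 48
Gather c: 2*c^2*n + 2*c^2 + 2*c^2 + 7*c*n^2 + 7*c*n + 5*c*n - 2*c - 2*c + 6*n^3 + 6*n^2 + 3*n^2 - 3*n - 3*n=c^2*(2*n + 4) + c*(7*n^2 + 12*n - 4) + 6*n^3 + 9*n^2 - 6*n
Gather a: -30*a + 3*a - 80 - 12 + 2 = -27*a - 90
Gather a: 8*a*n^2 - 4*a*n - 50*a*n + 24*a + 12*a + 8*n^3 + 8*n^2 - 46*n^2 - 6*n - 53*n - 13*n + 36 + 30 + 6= a*(8*n^2 - 54*n + 36) + 8*n^3 - 38*n^2 - 72*n + 72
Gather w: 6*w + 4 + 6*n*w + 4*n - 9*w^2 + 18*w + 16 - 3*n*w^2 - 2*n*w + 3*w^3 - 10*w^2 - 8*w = 4*n + 3*w^3 + w^2*(-3*n - 19) + w*(4*n + 16) + 20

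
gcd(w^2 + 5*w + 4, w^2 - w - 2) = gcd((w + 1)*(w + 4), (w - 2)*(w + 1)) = w + 1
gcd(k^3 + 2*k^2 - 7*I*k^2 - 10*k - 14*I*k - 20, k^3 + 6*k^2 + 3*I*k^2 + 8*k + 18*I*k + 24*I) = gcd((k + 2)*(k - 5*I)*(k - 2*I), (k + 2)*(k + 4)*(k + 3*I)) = k + 2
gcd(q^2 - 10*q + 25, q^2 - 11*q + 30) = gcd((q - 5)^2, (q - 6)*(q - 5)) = q - 5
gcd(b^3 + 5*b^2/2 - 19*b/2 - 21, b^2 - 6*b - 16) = b + 2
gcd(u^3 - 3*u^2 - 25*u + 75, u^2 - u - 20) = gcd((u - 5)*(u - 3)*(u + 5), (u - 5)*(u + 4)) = u - 5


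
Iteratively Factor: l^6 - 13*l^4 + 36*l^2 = (l - 2)*(l^5 + 2*l^4 - 9*l^3 - 18*l^2) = l*(l - 2)*(l^4 + 2*l^3 - 9*l^2 - 18*l) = l*(l - 3)*(l - 2)*(l^3 + 5*l^2 + 6*l) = l*(l - 3)*(l - 2)*(l + 3)*(l^2 + 2*l) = l^2*(l - 3)*(l - 2)*(l + 3)*(l + 2)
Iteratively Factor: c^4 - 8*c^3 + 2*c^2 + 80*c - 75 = (c + 3)*(c^3 - 11*c^2 + 35*c - 25) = (c - 1)*(c + 3)*(c^2 - 10*c + 25) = (c - 5)*(c - 1)*(c + 3)*(c - 5)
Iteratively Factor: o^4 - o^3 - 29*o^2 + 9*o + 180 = (o + 3)*(o^3 - 4*o^2 - 17*o + 60) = (o - 3)*(o + 3)*(o^2 - o - 20) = (o - 3)*(o + 3)*(o + 4)*(o - 5)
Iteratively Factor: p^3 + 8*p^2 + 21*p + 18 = (p + 3)*(p^2 + 5*p + 6) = (p + 2)*(p + 3)*(p + 3)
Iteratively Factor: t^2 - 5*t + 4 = (t - 4)*(t - 1)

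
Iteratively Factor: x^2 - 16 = (x + 4)*(x - 4)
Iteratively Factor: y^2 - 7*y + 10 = (y - 5)*(y - 2)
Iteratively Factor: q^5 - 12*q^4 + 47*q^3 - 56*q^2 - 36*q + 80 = (q - 2)*(q^4 - 10*q^3 + 27*q^2 - 2*q - 40) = (q - 5)*(q - 2)*(q^3 - 5*q^2 + 2*q + 8) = (q - 5)*(q - 2)*(q + 1)*(q^2 - 6*q + 8) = (q - 5)*(q - 2)^2*(q + 1)*(q - 4)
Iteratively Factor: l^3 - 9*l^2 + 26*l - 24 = (l - 2)*(l^2 - 7*l + 12) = (l - 3)*(l - 2)*(l - 4)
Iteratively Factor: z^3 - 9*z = (z)*(z^2 - 9) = z*(z + 3)*(z - 3)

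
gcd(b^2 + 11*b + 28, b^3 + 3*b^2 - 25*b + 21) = b + 7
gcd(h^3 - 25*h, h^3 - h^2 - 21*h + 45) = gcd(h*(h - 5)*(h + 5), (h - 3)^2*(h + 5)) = h + 5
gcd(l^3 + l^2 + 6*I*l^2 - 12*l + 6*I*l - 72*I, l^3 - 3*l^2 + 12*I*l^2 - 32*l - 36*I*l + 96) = l - 3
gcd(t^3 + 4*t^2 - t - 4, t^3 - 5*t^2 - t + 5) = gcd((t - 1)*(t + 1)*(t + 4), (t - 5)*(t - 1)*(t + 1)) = t^2 - 1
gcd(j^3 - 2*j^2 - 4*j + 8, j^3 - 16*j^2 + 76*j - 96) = j - 2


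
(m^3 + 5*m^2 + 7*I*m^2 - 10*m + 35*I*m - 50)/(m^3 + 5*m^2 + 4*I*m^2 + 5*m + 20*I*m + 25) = (m + 2*I)/(m - I)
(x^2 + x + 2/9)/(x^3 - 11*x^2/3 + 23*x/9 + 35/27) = 3*(3*x + 2)/(9*x^2 - 36*x + 35)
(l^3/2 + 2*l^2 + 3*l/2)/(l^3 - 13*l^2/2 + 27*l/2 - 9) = l*(l^2 + 4*l + 3)/(2*l^3 - 13*l^2 + 27*l - 18)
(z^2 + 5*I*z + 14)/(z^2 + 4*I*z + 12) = (z + 7*I)/(z + 6*I)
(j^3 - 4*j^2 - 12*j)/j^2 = j - 4 - 12/j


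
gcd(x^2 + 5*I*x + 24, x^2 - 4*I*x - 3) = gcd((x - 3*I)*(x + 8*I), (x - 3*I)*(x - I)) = x - 3*I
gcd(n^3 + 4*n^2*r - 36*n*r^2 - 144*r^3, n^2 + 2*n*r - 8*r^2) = n + 4*r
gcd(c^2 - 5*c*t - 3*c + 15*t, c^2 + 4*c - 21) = c - 3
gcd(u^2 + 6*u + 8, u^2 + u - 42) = 1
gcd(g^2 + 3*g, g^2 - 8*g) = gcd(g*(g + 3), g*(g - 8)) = g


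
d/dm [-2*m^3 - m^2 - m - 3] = -6*m^2 - 2*m - 1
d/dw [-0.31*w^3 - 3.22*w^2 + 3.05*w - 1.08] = -0.93*w^2 - 6.44*w + 3.05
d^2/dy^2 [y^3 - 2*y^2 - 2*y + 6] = 6*y - 4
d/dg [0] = 0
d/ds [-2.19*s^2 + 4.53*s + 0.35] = 4.53 - 4.38*s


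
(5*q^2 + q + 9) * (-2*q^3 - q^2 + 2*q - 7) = -10*q^5 - 7*q^4 - 9*q^3 - 42*q^2 + 11*q - 63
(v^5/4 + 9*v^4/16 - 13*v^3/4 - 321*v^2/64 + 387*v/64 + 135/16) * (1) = v^5/4 + 9*v^4/16 - 13*v^3/4 - 321*v^2/64 + 387*v/64 + 135/16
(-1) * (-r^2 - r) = r^2 + r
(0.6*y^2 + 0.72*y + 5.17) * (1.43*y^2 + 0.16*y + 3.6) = 0.858*y^4 + 1.1256*y^3 + 9.6683*y^2 + 3.4192*y + 18.612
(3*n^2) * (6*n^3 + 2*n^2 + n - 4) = 18*n^5 + 6*n^4 + 3*n^3 - 12*n^2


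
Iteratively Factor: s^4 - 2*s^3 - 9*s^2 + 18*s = (s - 2)*(s^3 - 9*s) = s*(s - 2)*(s^2 - 9) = s*(s - 2)*(s + 3)*(s - 3)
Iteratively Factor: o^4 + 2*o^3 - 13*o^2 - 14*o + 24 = (o - 1)*(o^3 + 3*o^2 - 10*o - 24) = (o - 1)*(o + 4)*(o^2 - o - 6) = (o - 3)*(o - 1)*(o + 4)*(o + 2)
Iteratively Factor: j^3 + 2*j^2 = (j)*(j^2 + 2*j) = j*(j + 2)*(j)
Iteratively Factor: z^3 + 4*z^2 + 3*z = (z + 1)*(z^2 + 3*z) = z*(z + 1)*(z + 3)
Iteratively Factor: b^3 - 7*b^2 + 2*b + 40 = (b - 4)*(b^2 - 3*b - 10) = (b - 5)*(b - 4)*(b + 2)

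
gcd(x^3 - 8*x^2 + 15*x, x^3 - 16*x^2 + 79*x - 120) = x^2 - 8*x + 15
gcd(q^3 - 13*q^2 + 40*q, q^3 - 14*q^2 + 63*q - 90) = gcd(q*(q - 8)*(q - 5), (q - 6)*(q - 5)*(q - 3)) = q - 5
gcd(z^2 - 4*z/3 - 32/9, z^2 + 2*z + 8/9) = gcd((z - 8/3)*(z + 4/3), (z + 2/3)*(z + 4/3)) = z + 4/3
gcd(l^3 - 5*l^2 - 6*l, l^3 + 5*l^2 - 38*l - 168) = l - 6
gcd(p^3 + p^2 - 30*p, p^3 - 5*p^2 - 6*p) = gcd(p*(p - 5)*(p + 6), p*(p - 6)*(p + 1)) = p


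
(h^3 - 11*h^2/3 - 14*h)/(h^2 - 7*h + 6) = h*(3*h + 7)/(3*(h - 1))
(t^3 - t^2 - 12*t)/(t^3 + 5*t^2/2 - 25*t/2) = 2*(t^2 - t - 12)/(2*t^2 + 5*t - 25)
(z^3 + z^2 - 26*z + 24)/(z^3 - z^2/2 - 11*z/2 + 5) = 2*(z^2 + 2*z - 24)/(2*z^2 + z - 10)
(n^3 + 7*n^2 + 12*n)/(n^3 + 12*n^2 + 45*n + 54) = n*(n + 4)/(n^2 + 9*n + 18)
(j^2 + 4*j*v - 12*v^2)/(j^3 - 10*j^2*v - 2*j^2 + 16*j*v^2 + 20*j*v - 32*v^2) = (-j - 6*v)/(-j^2 + 8*j*v + 2*j - 16*v)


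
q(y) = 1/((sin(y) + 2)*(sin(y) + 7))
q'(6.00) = -0.06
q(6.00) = 0.09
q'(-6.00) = -0.03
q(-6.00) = 0.06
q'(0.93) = -0.01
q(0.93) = 0.05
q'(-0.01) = -0.05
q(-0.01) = 0.07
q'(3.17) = 0.05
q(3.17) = 0.07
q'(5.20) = -0.07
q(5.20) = 0.15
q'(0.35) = -0.03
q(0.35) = 0.06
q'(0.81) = -0.02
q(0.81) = 0.05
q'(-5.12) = -0.01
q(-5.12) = 0.04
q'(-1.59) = 0.00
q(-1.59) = 0.17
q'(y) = -cos(y)/((sin(y) + 2)*(sin(y) + 7)^2) - cos(y)/((sin(y) + 2)^2*(sin(y) + 7))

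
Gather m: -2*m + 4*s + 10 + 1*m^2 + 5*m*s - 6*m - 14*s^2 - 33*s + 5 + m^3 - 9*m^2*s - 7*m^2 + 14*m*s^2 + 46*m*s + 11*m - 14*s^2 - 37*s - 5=m^3 + m^2*(-9*s - 6) + m*(14*s^2 + 51*s + 3) - 28*s^2 - 66*s + 10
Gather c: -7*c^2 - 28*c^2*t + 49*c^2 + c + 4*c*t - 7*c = c^2*(42 - 28*t) + c*(4*t - 6)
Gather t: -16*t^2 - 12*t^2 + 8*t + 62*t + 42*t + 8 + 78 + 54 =-28*t^2 + 112*t + 140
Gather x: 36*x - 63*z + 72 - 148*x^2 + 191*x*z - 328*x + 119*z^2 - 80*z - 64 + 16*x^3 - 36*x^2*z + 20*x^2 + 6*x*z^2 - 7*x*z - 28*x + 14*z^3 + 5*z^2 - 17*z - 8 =16*x^3 + x^2*(-36*z - 128) + x*(6*z^2 + 184*z - 320) + 14*z^3 + 124*z^2 - 160*z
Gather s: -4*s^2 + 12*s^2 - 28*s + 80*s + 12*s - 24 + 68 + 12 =8*s^2 + 64*s + 56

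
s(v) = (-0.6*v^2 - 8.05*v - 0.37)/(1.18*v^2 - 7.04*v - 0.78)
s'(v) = (7.04 - 2.36*v)*(-0.6*v^2 - 8.05*v - 0.37)/(1.18*v^2 - 7.04*v - 0.78)^2 + (-1.2*v - 8.05)/(1.18*v^2 - 7.04*v - 0.78)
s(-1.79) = 0.78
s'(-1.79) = 0.18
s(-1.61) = 0.81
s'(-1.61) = 0.20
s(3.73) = 3.65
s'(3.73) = 1.78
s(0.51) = 1.14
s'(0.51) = 0.49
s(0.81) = 1.28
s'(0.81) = 0.43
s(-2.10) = 0.72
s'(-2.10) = 0.16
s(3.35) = 3.06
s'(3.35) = 1.32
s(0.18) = 0.92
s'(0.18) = 1.10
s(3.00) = 2.65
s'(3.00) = 1.04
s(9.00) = -3.86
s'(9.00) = 1.14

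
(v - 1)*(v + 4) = v^2 + 3*v - 4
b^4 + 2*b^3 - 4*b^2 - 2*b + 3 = (b - 1)^2*(b + 1)*(b + 3)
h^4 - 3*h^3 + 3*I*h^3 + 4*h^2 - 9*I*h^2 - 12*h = h*(h - 3)*(h - I)*(h + 4*I)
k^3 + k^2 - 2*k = k*(k - 1)*(k + 2)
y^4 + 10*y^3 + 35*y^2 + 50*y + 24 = (y + 1)*(y + 2)*(y + 3)*(y + 4)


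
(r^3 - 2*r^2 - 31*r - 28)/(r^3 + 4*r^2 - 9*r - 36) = (r^2 - 6*r - 7)/(r^2 - 9)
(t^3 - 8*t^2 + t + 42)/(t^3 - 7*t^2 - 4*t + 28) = (t - 3)/(t - 2)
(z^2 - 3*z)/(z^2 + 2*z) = (z - 3)/(z + 2)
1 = 1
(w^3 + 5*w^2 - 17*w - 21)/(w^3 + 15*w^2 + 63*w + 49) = (w - 3)/(w + 7)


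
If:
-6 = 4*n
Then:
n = -3/2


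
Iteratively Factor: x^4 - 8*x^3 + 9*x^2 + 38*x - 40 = (x - 5)*(x^3 - 3*x^2 - 6*x + 8) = (x - 5)*(x - 4)*(x^2 + x - 2) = (x - 5)*(x - 4)*(x - 1)*(x + 2)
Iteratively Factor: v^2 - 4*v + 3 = (v - 1)*(v - 3)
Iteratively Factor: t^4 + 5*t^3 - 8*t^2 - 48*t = (t - 3)*(t^3 + 8*t^2 + 16*t) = t*(t - 3)*(t^2 + 8*t + 16) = t*(t - 3)*(t + 4)*(t + 4)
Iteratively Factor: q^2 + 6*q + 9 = (q + 3)*(q + 3)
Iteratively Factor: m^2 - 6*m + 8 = (m - 2)*(m - 4)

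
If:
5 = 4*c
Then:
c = 5/4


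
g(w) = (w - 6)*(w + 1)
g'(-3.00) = -11.00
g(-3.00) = 18.00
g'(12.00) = 19.00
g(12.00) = 78.00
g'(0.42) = -4.16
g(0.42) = -7.92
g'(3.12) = 1.24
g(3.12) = -11.87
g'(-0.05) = -5.10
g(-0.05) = -5.75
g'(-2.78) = -10.56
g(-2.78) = 15.63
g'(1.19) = -2.62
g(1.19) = -10.53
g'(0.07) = -4.86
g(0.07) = -6.35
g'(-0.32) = -5.64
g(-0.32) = -4.30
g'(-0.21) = -5.42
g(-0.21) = -4.91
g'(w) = 2*w - 5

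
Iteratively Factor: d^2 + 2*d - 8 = (d - 2)*(d + 4)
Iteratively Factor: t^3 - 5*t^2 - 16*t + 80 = (t - 5)*(t^2 - 16) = (t - 5)*(t - 4)*(t + 4)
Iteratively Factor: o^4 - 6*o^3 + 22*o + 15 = (o - 3)*(o^3 - 3*o^2 - 9*o - 5) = (o - 3)*(o + 1)*(o^2 - 4*o - 5) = (o - 3)*(o + 1)^2*(o - 5)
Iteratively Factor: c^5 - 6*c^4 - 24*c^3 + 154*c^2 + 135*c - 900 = (c - 5)*(c^4 - c^3 - 29*c^2 + 9*c + 180) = (c - 5)^2*(c^3 + 4*c^2 - 9*c - 36) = (c - 5)^2*(c - 3)*(c^2 + 7*c + 12) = (c - 5)^2*(c - 3)*(c + 3)*(c + 4)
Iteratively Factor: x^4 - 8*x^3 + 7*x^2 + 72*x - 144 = (x - 3)*(x^3 - 5*x^2 - 8*x + 48) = (x - 4)*(x - 3)*(x^2 - x - 12) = (x - 4)*(x - 3)*(x + 3)*(x - 4)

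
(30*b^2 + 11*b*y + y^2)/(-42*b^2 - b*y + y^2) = (5*b + y)/(-7*b + y)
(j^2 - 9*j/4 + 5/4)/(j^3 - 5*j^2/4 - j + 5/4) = 1/(j + 1)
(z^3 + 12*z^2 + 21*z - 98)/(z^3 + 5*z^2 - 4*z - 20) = (z^2 + 14*z + 49)/(z^2 + 7*z + 10)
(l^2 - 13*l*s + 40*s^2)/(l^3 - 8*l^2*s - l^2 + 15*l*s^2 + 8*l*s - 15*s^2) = (-l + 8*s)/(-l^2 + 3*l*s + l - 3*s)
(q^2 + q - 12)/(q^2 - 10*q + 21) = (q + 4)/(q - 7)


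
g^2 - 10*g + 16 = (g - 8)*(g - 2)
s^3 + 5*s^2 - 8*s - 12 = (s - 2)*(s + 1)*(s + 6)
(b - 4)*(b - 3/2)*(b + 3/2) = b^3 - 4*b^2 - 9*b/4 + 9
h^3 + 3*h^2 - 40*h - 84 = (h - 6)*(h + 2)*(h + 7)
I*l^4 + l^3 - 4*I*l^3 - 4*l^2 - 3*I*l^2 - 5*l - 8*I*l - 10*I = (l - 5)*(l - 2*I)*(l + I)*(I*l + I)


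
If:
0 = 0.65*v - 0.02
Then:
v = 0.03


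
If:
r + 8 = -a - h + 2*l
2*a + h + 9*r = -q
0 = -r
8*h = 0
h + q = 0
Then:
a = 0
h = 0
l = 4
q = 0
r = 0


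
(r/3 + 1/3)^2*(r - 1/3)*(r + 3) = r^4/9 + 14*r^3/27 + 16*r^2/27 + 2*r/27 - 1/9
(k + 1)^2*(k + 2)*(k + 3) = k^4 + 7*k^3 + 17*k^2 + 17*k + 6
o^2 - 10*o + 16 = (o - 8)*(o - 2)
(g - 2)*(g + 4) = g^2 + 2*g - 8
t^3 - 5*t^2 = t^2*(t - 5)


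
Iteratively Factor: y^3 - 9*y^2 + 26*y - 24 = (y - 3)*(y^2 - 6*y + 8) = (y - 3)*(y - 2)*(y - 4)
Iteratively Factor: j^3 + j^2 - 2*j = (j - 1)*(j^2 + 2*j) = j*(j - 1)*(j + 2)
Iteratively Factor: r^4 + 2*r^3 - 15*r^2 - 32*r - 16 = (r + 1)*(r^3 + r^2 - 16*r - 16) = (r + 1)*(r + 4)*(r^2 - 3*r - 4) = (r - 4)*(r + 1)*(r + 4)*(r + 1)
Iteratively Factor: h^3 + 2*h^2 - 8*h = (h + 4)*(h^2 - 2*h) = (h - 2)*(h + 4)*(h)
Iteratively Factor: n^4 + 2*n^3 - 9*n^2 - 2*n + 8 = (n - 2)*(n^3 + 4*n^2 - n - 4) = (n - 2)*(n + 4)*(n^2 - 1) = (n - 2)*(n - 1)*(n + 4)*(n + 1)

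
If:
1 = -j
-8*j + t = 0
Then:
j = -1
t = -8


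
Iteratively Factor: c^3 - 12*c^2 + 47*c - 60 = (c - 4)*(c^2 - 8*c + 15) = (c - 5)*(c - 4)*(c - 3)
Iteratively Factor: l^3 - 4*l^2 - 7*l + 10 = (l + 2)*(l^2 - 6*l + 5) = (l - 5)*(l + 2)*(l - 1)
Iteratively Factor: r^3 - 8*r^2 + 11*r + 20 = (r - 4)*(r^2 - 4*r - 5) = (r - 5)*(r - 4)*(r + 1)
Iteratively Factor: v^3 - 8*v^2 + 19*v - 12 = (v - 1)*(v^2 - 7*v + 12) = (v - 3)*(v - 1)*(v - 4)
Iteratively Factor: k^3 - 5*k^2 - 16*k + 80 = (k + 4)*(k^2 - 9*k + 20) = (k - 4)*(k + 4)*(k - 5)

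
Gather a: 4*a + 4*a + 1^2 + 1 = 8*a + 2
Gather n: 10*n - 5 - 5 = 10*n - 10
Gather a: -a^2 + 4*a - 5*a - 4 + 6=-a^2 - a + 2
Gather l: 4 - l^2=4 - l^2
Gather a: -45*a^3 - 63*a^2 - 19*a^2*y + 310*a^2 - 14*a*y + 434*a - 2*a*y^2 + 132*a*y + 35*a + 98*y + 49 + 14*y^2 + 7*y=-45*a^3 + a^2*(247 - 19*y) + a*(-2*y^2 + 118*y + 469) + 14*y^2 + 105*y + 49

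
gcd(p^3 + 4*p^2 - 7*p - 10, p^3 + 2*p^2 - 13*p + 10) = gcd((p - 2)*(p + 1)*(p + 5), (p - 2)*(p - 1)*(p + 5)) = p^2 + 3*p - 10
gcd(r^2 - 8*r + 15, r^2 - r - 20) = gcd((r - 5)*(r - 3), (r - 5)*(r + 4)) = r - 5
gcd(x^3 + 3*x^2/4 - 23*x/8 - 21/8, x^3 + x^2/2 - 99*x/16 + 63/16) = x - 7/4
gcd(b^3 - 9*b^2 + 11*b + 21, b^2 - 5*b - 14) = b - 7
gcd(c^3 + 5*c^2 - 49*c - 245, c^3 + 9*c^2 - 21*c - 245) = c + 7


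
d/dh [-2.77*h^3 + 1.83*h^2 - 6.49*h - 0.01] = -8.31*h^2 + 3.66*h - 6.49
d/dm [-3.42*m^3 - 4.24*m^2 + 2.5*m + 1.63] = -10.26*m^2 - 8.48*m + 2.5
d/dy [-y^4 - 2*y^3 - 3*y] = -4*y^3 - 6*y^2 - 3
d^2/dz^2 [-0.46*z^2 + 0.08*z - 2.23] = -0.920000000000000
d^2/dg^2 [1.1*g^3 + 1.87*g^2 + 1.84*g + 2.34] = 6.6*g + 3.74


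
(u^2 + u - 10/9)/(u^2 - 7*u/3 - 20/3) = (u - 2/3)/(u - 4)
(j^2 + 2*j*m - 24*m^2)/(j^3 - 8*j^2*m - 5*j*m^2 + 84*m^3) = (j + 6*m)/(j^2 - 4*j*m - 21*m^2)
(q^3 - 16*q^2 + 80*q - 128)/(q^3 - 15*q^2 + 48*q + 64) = (q^2 - 8*q + 16)/(q^2 - 7*q - 8)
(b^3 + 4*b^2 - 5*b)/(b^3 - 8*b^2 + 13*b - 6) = b*(b + 5)/(b^2 - 7*b + 6)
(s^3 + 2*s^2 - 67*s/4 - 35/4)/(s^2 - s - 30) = (s^2 - 3*s - 7/4)/(s - 6)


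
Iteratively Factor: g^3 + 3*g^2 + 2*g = (g + 1)*(g^2 + 2*g) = (g + 1)*(g + 2)*(g)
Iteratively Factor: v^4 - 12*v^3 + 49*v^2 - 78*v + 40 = (v - 2)*(v^3 - 10*v^2 + 29*v - 20) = (v - 4)*(v - 2)*(v^2 - 6*v + 5) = (v - 5)*(v - 4)*(v - 2)*(v - 1)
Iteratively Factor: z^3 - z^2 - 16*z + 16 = (z - 1)*(z^2 - 16) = (z - 4)*(z - 1)*(z + 4)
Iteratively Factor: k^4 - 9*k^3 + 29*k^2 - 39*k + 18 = (k - 3)*(k^3 - 6*k^2 + 11*k - 6) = (k - 3)*(k - 1)*(k^2 - 5*k + 6) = (k - 3)*(k - 2)*(k - 1)*(k - 3)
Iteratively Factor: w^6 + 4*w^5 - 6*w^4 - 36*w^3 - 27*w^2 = (w - 3)*(w^5 + 7*w^4 + 15*w^3 + 9*w^2) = w*(w - 3)*(w^4 + 7*w^3 + 15*w^2 + 9*w) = w^2*(w - 3)*(w^3 + 7*w^2 + 15*w + 9) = w^2*(w - 3)*(w + 3)*(w^2 + 4*w + 3) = w^2*(w - 3)*(w + 3)^2*(w + 1)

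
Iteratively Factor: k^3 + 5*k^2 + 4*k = (k + 4)*(k^2 + k) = (k + 1)*(k + 4)*(k)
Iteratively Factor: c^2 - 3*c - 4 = (c + 1)*(c - 4)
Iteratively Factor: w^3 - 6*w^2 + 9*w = (w - 3)*(w^2 - 3*w) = w*(w - 3)*(w - 3)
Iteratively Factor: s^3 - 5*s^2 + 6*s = (s - 2)*(s^2 - 3*s) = (s - 3)*(s - 2)*(s)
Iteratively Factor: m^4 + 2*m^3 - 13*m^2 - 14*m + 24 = (m + 4)*(m^3 - 2*m^2 - 5*m + 6) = (m + 2)*(m + 4)*(m^2 - 4*m + 3) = (m - 3)*(m + 2)*(m + 4)*(m - 1)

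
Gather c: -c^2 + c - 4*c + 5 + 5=-c^2 - 3*c + 10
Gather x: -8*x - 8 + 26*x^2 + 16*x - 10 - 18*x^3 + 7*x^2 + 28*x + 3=-18*x^3 + 33*x^2 + 36*x - 15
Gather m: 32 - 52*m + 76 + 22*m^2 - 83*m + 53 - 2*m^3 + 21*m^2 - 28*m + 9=-2*m^3 + 43*m^2 - 163*m + 170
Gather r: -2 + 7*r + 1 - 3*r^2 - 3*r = -3*r^2 + 4*r - 1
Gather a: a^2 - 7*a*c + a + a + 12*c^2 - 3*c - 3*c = a^2 + a*(2 - 7*c) + 12*c^2 - 6*c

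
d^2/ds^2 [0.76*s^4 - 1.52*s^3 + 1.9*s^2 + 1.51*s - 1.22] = 9.12*s^2 - 9.12*s + 3.8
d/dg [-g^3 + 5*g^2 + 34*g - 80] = -3*g^2 + 10*g + 34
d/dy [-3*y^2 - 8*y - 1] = -6*y - 8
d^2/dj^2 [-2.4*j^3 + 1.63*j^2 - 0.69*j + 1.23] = 3.26 - 14.4*j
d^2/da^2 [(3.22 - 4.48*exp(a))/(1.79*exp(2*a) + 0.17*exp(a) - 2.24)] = (-14.354368*exp(4*a) + 42.632072*exp(3*a) - 104.83851*exp(2*a) + 50.030722*exp(a) - 21.252672)*exp(a)/(5.735339*exp(6*a) + 1.634091*exp(5*a) - 21.376359*exp(4*a) - 4.084879*exp(3*a) + 26.750304*exp(2*a) + 2.558976*exp(a) - 11.239424)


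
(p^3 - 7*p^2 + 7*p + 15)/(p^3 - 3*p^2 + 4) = (p^2 - 8*p + 15)/(p^2 - 4*p + 4)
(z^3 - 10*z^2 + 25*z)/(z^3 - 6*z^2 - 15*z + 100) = z/(z + 4)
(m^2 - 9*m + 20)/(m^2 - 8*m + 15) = (m - 4)/(m - 3)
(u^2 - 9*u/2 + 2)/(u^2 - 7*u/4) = 2*(2*u^2 - 9*u + 4)/(u*(4*u - 7))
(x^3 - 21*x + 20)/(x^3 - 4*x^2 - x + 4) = (x + 5)/(x + 1)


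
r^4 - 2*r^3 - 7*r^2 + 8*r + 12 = (r - 3)*(r - 2)*(r + 1)*(r + 2)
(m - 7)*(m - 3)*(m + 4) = m^3 - 6*m^2 - 19*m + 84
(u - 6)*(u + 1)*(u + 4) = u^3 - u^2 - 26*u - 24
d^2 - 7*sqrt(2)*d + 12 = (d - 6*sqrt(2))*(d - sqrt(2))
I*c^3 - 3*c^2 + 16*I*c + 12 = (c - 2*I)*(c + 6*I)*(I*c + 1)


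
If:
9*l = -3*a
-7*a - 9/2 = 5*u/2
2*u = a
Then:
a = -6/11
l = 2/11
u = -3/11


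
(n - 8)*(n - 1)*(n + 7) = n^3 - 2*n^2 - 55*n + 56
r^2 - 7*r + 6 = (r - 6)*(r - 1)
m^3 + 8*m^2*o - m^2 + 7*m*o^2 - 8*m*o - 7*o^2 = (m - 1)*(m + o)*(m + 7*o)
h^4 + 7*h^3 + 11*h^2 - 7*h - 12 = (h - 1)*(h + 1)*(h + 3)*(h + 4)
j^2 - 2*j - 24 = (j - 6)*(j + 4)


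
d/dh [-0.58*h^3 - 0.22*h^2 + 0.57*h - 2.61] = -1.74*h^2 - 0.44*h + 0.57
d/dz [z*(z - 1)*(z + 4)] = 3*z^2 + 6*z - 4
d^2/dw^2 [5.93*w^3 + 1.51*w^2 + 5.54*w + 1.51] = 35.58*w + 3.02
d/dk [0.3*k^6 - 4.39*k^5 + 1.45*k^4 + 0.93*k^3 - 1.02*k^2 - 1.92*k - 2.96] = 1.8*k^5 - 21.95*k^4 + 5.8*k^3 + 2.79*k^2 - 2.04*k - 1.92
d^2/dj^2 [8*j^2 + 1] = 16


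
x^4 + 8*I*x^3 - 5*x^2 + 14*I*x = x*(x - I)*(x + 2*I)*(x + 7*I)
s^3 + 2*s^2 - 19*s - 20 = (s - 4)*(s + 1)*(s + 5)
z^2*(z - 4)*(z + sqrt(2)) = z^4 - 4*z^3 + sqrt(2)*z^3 - 4*sqrt(2)*z^2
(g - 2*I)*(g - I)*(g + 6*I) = g^3 + 3*I*g^2 + 16*g - 12*I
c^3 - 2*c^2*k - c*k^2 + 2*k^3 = (c - 2*k)*(c - k)*(c + k)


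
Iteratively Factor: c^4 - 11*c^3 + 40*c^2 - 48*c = (c - 3)*(c^3 - 8*c^2 + 16*c) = c*(c - 3)*(c^2 - 8*c + 16) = c*(c - 4)*(c - 3)*(c - 4)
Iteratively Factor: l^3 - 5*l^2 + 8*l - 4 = (l - 2)*(l^2 - 3*l + 2) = (l - 2)*(l - 1)*(l - 2)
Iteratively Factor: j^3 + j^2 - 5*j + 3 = (j - 1)*(j^2 + 2*j - 3) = (j - 1)*(j + 3)*(j - 1)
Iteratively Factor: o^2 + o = (o)*(o + 1)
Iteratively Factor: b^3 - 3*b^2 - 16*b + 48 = (b - 4)*(b^2 + b - 12) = (b - 4)*(b + 4)*(b - 3)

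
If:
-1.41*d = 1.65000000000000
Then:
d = -1.17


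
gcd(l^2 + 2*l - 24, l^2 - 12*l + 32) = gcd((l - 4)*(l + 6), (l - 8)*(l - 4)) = l - 4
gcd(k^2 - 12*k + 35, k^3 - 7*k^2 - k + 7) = k - 7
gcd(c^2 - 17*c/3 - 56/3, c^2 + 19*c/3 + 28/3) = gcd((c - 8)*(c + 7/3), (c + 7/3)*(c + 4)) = c + 7/3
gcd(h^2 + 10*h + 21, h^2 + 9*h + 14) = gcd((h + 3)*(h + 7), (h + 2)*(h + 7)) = h + 7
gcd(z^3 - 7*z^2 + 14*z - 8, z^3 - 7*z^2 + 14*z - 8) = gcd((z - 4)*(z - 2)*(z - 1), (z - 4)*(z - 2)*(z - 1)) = z^3 - 7*z^2 + 14*z - 8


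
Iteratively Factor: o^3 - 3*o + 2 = (o + 2)*(o^2 - 2*o + 1) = (o - 1)*(o + 2)*(o - 1)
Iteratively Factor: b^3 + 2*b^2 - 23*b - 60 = (b + 4)*(b^2 - 2*b - 15) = (b + 3)*(b + 4)*(b - 5)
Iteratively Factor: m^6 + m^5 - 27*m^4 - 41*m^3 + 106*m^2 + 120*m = (m)*(m^5 + m^4 - 27*m^3 - 41*m^2 + 106*m + 120) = m*(m - 5)*(m^4 + 6*m^3 + 3*m^2 - 26*m - 24) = m*(m - 5)*(m + 1)*(m^3 + 5*m^2 - 2*m - 24) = m*(m - 5)*(m + 1)*(m + 3)*(m^2 + 2*m - 8) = m*(m - 5)*(m - 2)*(m + 1)*(m + 3)*(m + 4)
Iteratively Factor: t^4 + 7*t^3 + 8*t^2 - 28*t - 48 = (t + 4)*(t^3 + 3*t^2 - 4*t - 12) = (t + 3)*(t + 4)*(t^2 - 4) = (t + 2)*(t + 3)*(t + 4)*(t - 2)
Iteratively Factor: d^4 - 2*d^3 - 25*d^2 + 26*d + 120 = (d + 2)*(d^3 - 4*d^2 - 17*d + 60) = (d - 5)*(d + 2)*(d^2 + d - 12) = (d - 5)*(d - 3)*(d + 2)*(d + 4)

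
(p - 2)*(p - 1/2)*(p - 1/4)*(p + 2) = p^4 - 3*p^3/4 - 31*p^2/8 + 3*p - 1/2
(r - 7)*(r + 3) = r^2 - 4*r - 21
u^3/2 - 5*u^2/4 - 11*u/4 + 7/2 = (u/2 + 1)*(u - 7/2)*(u - 1)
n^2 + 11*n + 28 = (n + 4)*(n + 7)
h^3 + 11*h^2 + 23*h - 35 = (h - 1)*(h + 5)*(h + 7)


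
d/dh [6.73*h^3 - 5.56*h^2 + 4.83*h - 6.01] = 20.19*h^2 - 11.12*h + 4.83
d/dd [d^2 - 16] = 2*d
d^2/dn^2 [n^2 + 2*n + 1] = 2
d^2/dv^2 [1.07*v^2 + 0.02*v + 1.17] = 2.14000000000000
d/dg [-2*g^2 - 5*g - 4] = -4*g - 5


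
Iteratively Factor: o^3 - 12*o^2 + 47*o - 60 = (o - 3)*(o^2 - 9*o + 20) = (o - 5)*(o - 3)*(o - 4)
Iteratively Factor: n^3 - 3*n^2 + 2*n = (n)*(n^2 - 3*n + 2) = n*(n - 1)*(n - 2)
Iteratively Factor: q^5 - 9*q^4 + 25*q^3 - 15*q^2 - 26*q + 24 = (q - 2)*(q^4 - 7*q^3 + 11*q^2 + 7*q - 12) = (q - 4)*(q - 2)*(q^3 - 3*q^2 - q + 3) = (q - 4)*(q - 2)*(q + 1)*(q^2 - 4*q + 3) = (q - 4)*(q - 2)*(q - 1)*(q + 1)*(q - 3)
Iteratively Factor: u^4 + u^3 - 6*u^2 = (u)*(u^3 + u^2 - 6*u) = u^2*(u^2 + u - 6) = u^2*(u - 2)*(u + 3)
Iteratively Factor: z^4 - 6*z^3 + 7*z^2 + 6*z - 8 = (z - 1)*(z^3 - 5*z^2 + 2*z + 8) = (z - 1)*(z + 1)*(z^2 - 6*z + 8) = (z - 2)*(z - 1)*(z + 1)*(z - 4)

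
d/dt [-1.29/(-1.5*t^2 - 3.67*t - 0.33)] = (-3.87*t - 4.7343)/(1.5*t^2 + 3.67*t + 0.33)^2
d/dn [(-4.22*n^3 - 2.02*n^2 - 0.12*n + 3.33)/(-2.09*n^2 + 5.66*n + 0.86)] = (8.8198*n^4 - 47.7704*n^3 - 22.5716*n^2 + 10.445*n - 18.951)/(4.3681*n^4 - 23.6588*n^3 + 28.4408*n^2 + 9.7352*n + 0.7396)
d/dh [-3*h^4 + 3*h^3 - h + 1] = -12*h^3 + 9*h^2 - 1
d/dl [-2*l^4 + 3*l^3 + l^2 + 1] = l*(-8*l^2 + 9*l + 2)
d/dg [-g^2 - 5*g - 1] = -2*g - 5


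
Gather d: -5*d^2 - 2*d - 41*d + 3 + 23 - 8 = -5*d^2 - 43*d + 18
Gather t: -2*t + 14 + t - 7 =7 - t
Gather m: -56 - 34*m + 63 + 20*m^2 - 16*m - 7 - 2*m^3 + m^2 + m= -2*m^3 + 21*m^2 - 49*m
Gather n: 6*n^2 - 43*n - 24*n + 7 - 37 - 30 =6*n^2 - 67*n - 60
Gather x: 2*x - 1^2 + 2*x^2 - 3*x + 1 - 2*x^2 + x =0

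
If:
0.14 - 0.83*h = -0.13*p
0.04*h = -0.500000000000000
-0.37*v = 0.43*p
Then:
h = -12.50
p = -80.88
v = 94.00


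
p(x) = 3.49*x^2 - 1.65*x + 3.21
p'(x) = 6.98*x - 1.65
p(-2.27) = 24.94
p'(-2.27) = -17.49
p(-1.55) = 14.15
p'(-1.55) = -12.47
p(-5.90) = 134.43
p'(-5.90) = -42.83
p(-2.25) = 24.59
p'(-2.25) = -17.36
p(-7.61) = 217.88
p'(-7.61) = -54.77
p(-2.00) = 20.47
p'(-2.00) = -15.61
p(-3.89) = 62.44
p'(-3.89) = -28.80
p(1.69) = 10.39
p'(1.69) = 10.15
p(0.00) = 3.21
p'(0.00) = -1.65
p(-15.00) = 813.21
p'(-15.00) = -106.35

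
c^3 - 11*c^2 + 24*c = c*(c - 8)*(c - 3)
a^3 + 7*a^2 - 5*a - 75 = (a - 3)*(a + 5)^2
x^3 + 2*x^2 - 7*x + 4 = (x - 1)^2*(x + 4)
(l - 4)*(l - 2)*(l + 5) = l^3 - l^2 - 22*l + 40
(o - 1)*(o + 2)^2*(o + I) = o^4 + 3*o^3 + I*o^3 + 3*I*o^2 - 4*o - 4*I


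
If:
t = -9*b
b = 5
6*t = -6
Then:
No Solution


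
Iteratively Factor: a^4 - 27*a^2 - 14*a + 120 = (a + 4)*(a^3 - 4*a^2 - 11*a + 30) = (a - 2)*(a + 4)*(a^2 - 2*a - 15) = (a - 2)*(a + 3)*(a + 4)*(a - 5)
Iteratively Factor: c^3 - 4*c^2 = (c)*(c^2 - 4*c) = c^2*(c - 4)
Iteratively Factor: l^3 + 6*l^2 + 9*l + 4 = (l + 4)*(l^2 + 2*l + 1) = (l + 1)*(l + 4)*(l + 1)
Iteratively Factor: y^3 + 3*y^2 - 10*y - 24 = (y + 2)*(y^2 + y - 12) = (y - 3)*(y + 2)*(y + 4)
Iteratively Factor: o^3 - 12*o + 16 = (o - 2)*(o^2 + 2*o - 8) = (o - 2)*(o + 4)*(o - 2)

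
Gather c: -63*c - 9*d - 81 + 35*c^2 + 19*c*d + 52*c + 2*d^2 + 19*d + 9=35*c^2 + c*(19*d - 11) + 2*d^2 + 10*d - 72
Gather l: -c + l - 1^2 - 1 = -c + l - 2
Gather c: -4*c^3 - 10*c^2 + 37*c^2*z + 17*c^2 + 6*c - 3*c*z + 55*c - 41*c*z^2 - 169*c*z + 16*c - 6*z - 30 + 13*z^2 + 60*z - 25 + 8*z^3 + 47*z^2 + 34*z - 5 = -4*c^3 + c^2*(37*z + 7) + c*(-41*z^2 - 172*z + 77) + 8*z^3 + 60*z^2 + 88*z - 60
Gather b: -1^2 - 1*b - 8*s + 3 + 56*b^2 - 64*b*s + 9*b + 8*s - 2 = 56*b^2 + b*(8 - 64*s)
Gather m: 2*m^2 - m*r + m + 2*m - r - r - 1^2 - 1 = 2*m^2 + m*(3 - r) - 2*r - 2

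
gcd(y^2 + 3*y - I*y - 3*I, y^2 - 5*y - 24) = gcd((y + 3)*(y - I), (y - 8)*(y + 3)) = y + 3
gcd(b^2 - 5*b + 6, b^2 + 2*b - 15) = b - 3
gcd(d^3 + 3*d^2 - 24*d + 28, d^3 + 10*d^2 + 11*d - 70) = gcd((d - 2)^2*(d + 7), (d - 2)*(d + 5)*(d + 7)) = d^2 + 5*d - 14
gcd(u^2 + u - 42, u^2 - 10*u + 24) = u - 6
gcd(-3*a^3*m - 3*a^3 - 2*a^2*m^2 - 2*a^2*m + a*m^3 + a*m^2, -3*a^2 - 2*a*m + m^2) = 3*a^2 + 2*a*m - m^2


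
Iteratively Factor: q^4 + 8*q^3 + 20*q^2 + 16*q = (q + 4)*(q^3 + 4*q^2 + 4*q) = (q + 2)*(q + 4)*(q^2 + 2*q) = (q + 2)^2*(q + 4)*(q)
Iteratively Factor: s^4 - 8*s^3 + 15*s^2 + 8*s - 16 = (s - 1)*(s^3 - 7*s^2 + 8*s + 16) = (s - 1)*(s + 1)*(s^2 - 8*s + 16) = (s - 4)*(s - 1)*(s + 1)*(s - 4)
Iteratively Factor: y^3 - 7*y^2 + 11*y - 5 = (y - 1)*(y^2 - 6*y + 5) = (y - 1)^2*(y - 5)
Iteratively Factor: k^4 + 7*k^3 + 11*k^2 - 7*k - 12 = (k - 1)*(k^3 + 8*k^2 + 19*k + 12) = (k - 1)*(k + 4)*(k^2 + 4*k + 3) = (k - 1)*(k + 3)*(k + 4)*(k + 1)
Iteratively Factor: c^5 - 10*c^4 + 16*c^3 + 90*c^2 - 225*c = (c - 3)*(c^4 - 7*c^3 - 5*c^2 + 75*c) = (c - 5)*(c - 3)*(c^3 - 2*c^2 - 15*c) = c*(c - 5)*(c - 3)*(c^2 - 2*c - 15) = c*(c - 5)*(c - 3)*(c + 3)*(c - 5)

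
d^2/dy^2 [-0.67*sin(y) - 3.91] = 0.67*sin(y)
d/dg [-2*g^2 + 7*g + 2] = 7 - 4*g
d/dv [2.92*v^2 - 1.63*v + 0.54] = 5.84*v - 1.63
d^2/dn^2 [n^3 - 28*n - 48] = 6*n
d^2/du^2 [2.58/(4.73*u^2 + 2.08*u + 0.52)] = (-115.444164*u^2 - 50.766144*u + 2.58*(9.46*u + 2.08)*(18.92*u + 4.16) - 12.691536)/(4.73*u^2 + 2.08*u + 0.52)^3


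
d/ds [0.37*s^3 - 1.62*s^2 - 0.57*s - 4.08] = 1.11*s^2 - 3.24*s - 0.57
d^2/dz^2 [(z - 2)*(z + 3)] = 2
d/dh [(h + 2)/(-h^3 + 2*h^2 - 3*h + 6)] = (-h^3 + 2*h^2 - 3*h + (h + 2)*(3*h^2 - 4*h + 3) + 6)/(h^3 - 2*h^2 + 3*h - 6)^2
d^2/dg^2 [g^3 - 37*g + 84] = 6*g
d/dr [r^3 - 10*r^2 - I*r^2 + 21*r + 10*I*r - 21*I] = 3*r^2 - 20*r - 2*I*r + 21 + 10*I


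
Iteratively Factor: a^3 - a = (a)*(a^2 - 1) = a*(a - 1)*(a + 1)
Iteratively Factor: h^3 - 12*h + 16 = (h + 4)*(h^2 - 4*h + 4) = (h - 2)*(h + 4)*(h - 2)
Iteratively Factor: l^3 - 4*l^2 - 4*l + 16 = (l + 2)*(l^2 - 6*l + 8) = (l - 4)*(l + 2)*(l - 2)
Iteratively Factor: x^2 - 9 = (x + 3)*(x - 3)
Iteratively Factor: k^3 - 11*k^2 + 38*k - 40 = (k - 2)*(k^2 - 9*k + 20) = (k - 5)*(k - 2)*(k - 4)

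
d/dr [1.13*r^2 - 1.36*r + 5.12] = 2.26*r - 1.36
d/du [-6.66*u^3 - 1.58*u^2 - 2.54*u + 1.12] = -19.98*u^2 - 3.16*u - 2.54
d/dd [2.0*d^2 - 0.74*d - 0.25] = 4.0*d - 0.74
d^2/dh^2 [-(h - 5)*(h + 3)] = -2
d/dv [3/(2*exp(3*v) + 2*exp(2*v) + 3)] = (-18*exp(v) - 12)*exp(2*v)/(2*exp(3*v) + 2*exp(2*v) + 3)^2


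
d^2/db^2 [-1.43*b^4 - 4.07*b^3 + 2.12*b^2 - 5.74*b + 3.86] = -17.16*b^2 - 24.42*b + 4.24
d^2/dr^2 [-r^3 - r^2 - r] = -6*r - 2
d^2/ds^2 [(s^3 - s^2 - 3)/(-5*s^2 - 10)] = 2*(2*s^3 + 3*s^2 - 12*s - 2)/(5*(s^6 + 6*s^4 + 12*s^2 + 8))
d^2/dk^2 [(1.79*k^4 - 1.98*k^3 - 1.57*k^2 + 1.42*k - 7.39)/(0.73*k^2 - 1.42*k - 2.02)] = (1.907782*k^6 - 11.133084*k^5 + 5.81893200000001*k^4 + 66.585128*k^3 + 16.050882*k^2 + 10.051284*k - 72.555692)/(0.389017*k^6 - 2.270154*k^5 + 1.186542*k^4 + 9.700304*k^3 - 3.283308*k^2 - 17.382504*k - 8.242408)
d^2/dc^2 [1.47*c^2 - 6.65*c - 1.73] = 2.94000000000000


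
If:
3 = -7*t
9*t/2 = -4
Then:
No Solution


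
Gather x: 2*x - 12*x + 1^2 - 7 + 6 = -10*x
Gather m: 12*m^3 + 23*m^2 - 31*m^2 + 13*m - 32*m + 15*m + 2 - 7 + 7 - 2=12*m^3 - 8*m^2 - 4*m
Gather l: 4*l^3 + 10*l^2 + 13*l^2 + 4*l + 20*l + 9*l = 4*l^3 + 23*l^2 + 33*l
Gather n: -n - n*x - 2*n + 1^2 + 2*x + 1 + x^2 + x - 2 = n*(-x - 3) + x^2 + 3*x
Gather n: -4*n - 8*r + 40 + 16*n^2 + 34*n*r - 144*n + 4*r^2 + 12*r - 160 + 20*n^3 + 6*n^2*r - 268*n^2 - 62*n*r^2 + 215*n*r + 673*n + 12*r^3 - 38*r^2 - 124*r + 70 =20*n^3 + n^2*(6*r - 252) + n*(-62*r^2 + 249*r + 525) + 12*r^3 - 34*r^2 - 120*r - 50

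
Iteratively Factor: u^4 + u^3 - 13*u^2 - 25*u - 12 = (u + 3)*(u^3 - 2*u^2 - 7*u - 4) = (u - 4)*(u + 3)*(u^2 + 2*u + 1) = (u - 4)*(u + 1)*(u + 3)*(u + 1)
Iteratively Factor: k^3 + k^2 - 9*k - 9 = (k + 3)*(k^2 - 2*k - 3) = (k + 1)*(k + 3)*(k - 3)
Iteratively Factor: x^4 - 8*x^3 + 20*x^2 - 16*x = (x - 4)*(x^3 - 4*x^2 + 4*x) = x*(x - 4)*(x^2 - 4*x + 4) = x*(x - 4)*(x - 2)*(x - 2)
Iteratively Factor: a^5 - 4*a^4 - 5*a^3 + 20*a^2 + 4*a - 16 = (a + 1)*(a^4 - 5*a^3 + 20*a - 16) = (a + 1)*(a + 2)*(a^3 - 7*a^2 + 14*a - 8) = (a - 4)*(a + 1)*(a + 2)*(a^2 - 3*a + 2) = (a - 4)*(a - 2)*(a + 1)*(a + 2)*(a - 1)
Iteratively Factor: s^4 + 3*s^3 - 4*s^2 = (s)*(s^3 + 3*s^2 - 4*s) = s*(s + 4)*(s^2 - s) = s*(s - 1)*(s + 4)*(s)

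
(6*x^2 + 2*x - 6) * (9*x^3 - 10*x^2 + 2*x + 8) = 54*x^5 - 42*x^4 - 62*x^3 + 112*x^2 + 4*x - 48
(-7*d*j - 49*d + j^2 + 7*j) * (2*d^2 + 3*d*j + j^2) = -14*d^3*j - 98*d^3 - 19*d^2*j^2 - 133*d^2*j - 4*d*j^3 - 28*d*j^2 + j^4 + 7*j^3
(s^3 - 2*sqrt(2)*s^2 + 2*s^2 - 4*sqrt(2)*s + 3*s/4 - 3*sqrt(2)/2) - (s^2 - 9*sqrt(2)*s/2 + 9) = s^3 - 2*sqrt(2)*s^2 + s^2 + sqrt(2)*s/2 + 3*s/4 - 9 - 3*sqrt(2)/2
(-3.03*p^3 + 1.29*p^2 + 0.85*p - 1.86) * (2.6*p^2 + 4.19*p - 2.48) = -7.878*p^5 - 9.3417*p^4 + 15.1295*p^3 - 4.4737*p^2 - 9.9014*p + 4.6128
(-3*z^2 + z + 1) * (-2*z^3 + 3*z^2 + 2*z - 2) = 6*z^5 - 11*z^4 - 5*z^3 + 11*z^2 - 2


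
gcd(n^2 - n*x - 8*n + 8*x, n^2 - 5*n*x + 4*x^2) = -n + x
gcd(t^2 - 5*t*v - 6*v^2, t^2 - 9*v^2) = 1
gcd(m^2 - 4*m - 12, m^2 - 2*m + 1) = 1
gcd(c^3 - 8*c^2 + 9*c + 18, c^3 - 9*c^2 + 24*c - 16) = 1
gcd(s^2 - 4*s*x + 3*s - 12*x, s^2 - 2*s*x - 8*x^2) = -s + 4*x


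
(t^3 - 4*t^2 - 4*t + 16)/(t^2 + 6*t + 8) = (t^2 - 6*t + 8)/(t + 4)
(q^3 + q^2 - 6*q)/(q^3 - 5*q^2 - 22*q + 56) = q*(q + 3)/(q^2 - 3*q - 28)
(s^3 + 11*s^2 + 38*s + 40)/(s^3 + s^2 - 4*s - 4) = (s^2 + 9*s + 20)/(s^2 - s - 2)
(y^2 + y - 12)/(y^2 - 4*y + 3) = (y + 4)/(y - 1)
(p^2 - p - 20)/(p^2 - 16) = (p - 5)/(p - 4)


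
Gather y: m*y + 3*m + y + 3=3*m + y*(m + 1) + 3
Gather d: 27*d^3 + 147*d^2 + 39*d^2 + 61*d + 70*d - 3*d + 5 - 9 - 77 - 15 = 27*d^3 + 186*d^2 + 128*d - 96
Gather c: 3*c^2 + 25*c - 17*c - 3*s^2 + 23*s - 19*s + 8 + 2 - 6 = 3*c^2 + 8*c - 3*s^2 + 4*s + 4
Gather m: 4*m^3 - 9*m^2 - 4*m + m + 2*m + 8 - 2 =4*m^3 - 9*m^2 - m + 6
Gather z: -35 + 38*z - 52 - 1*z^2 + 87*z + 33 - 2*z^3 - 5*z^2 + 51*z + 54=-2*z^3 - 6*z^2 + 176*z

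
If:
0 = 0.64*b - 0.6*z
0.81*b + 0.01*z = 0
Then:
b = 0.00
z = 0.00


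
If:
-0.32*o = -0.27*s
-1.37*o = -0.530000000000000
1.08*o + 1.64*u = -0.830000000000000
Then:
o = 0.39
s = 0.46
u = -0.76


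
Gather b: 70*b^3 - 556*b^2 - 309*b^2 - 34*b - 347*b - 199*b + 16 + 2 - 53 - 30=70*b^3 - 865*b^2 - 580*b - 65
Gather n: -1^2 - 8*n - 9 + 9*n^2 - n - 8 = 9*n^2 - 9*n - 18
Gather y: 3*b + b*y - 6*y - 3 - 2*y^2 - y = 3*b - 2*y^2 + y*(b - 7) - 3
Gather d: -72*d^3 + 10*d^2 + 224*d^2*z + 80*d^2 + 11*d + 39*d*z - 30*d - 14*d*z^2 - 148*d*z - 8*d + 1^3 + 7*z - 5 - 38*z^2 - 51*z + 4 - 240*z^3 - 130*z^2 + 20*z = -72*d^3 + d^2*(224*z + 90) + d*(-14*z^2 - 109*z - 27) - 240*z^3 - 168*z^2 - 24*z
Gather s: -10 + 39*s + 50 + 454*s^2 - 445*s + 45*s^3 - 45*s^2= 45*s^3 + 409*s^2 - 406*s + 40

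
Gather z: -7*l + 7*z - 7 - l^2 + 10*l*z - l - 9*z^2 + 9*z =-l^2 - 8*l - 9*z^2 + z*(10*l + 16) - 7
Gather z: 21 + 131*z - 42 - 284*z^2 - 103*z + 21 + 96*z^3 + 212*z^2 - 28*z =96*z^3 - 72*z^2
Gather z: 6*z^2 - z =6*z^2 - z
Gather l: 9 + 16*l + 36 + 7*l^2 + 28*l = 7*l^2 + 44*l + 45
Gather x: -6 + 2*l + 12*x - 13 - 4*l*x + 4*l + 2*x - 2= 6*l + x*(14 - 4*l) - 21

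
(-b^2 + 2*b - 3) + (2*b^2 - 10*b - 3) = b^2 - 8*b - 6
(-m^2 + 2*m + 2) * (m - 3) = -m^3 + 5*m^2 - 4*m - 6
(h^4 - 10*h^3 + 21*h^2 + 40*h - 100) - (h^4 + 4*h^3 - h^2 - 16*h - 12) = -14*h^3 + 22*h^2 + 56*h - 88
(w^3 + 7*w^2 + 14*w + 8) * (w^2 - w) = w^5 + 6*w^4 + 7*w^3 - 6*w^2 - 8*w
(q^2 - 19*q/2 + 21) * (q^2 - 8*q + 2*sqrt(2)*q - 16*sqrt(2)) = q^4 - 35*q^3/2 + 2*sqrt(2)*q^3 - 35*sqrt(2)*q^2 + 97*q^2 - 168*q + 194*sqrt(2)*q - 336*sqrt(2)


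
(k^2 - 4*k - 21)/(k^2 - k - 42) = (k + 3)/(k + 6)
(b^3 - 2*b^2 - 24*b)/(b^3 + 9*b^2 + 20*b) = (b - 6)/(b + 5)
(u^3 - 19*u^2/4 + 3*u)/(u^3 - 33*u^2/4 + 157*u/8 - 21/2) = 2*u/(2*u - 7)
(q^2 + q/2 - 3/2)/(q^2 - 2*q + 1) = (q + 3/2)/(q - 1)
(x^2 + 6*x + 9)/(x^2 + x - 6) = (x + 3)/(x - 2)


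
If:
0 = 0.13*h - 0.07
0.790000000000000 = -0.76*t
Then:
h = 0.54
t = -1.04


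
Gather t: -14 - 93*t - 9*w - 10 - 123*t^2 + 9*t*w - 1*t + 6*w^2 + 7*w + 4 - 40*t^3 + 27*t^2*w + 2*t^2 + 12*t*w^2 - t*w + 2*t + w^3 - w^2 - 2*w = -40*t^3 + t^2*(27*w - 121) + t*(12*w^2 + 8*w - 92) + w^3 + 5*w^2 - 4*w - 20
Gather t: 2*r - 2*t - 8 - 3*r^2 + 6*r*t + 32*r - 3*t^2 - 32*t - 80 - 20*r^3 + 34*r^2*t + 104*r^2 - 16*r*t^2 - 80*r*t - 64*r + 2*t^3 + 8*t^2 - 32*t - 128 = -20*r^3 + 101*r^2 - 30*r + 2*t^3 + t^2*(5 - 16*r) + t*(34*r^2 - 74*r - 66) - 216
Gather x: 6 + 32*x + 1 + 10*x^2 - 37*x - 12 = 10*x^2 - 5*x - 5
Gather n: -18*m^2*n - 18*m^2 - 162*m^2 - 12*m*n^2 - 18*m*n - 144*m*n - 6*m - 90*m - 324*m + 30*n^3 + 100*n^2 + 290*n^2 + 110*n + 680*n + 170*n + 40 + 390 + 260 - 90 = -180*m^2 - 420*m + 30*n^3 + n^2*(390 - 12*m) + n*(-18*m^2 - 162*m + 960) + 600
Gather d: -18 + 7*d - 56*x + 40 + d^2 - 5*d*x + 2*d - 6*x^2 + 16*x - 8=d^2 + d*(9 - 5*x) - 6*x^2 - 40*x + 14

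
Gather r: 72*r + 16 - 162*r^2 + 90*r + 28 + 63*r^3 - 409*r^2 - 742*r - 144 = 63*r^3 - 571*r^2 - 580*r - 100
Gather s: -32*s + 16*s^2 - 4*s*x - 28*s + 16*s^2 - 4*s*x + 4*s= 32*s^2 + s*(-8*x - 56)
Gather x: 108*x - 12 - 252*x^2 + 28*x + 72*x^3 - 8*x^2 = 72*x^3 - 260*x^2 + 136*x - 12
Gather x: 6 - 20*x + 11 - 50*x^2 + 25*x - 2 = -50*x^2 + 5*x + 15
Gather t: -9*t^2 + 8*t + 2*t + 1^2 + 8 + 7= -9*t^2 + 10*t + 16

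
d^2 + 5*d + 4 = (d + 1)*(d + 4)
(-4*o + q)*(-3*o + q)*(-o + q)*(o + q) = -12*o^4 + 7*o^3*q + 11*o^2*q^2 - 7*o*q^3 + q^4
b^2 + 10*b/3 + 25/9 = (b + 5/3)^2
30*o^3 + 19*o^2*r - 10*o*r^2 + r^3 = (-6*o + r)*(-5*o + r)*(o + r)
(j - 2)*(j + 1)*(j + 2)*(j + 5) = j^4 + 6*j^3 + j^2 - 24*j - 20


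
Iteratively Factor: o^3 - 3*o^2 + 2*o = (o - 2)*(o^2 - o) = (o - 2)*(o - 1)*(o)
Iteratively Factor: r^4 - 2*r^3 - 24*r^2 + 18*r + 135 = (r - 5)*(r^3 + 3*r^2 - 9*r - 27) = (r - 5)*(r + 3)*(r^2 - 9) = (r - 5)*(r + 3)^2*(r - 3)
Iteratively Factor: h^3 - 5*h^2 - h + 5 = (h - 5)*(h^2 - 1) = (h - 5)*(h + 1)*(h - 1)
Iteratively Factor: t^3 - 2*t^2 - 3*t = (t - 3)*(t^2 + t) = t*(t - 3)*(t + 1)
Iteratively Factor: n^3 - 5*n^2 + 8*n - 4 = (n - 2)*(n^2 - 3*n + 2) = (n - 2)^2*(n - 1)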